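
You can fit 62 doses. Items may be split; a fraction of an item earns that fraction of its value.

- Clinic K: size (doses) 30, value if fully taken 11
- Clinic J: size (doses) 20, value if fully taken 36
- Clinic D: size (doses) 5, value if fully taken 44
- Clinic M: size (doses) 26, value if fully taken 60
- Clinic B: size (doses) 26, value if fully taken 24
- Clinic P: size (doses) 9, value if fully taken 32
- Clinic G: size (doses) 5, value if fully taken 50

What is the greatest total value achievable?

216.6

Rank by value-to-size ratio: Clinic G 50/5≈10, Clinic D 44/5≈8.8, Clinic P 32/9≈3.56, Clinic M 60/26≈2.31, Clinic J 36/20≈1.8, Clinic B 24/26≈0.923, Clinic K 11/30≈0.367.
All 5 doses of Clinic G fit (value 50) — 57 remain.
All 5 doses of Clinic D fit (value 44) — 52 remain.
Take all of Clinic P (9 doses, value 32) — 43 doses left.
All 26 doses of Clinic M fit (value 60) — 17 remain.
17 doses left: a 17/20 share of Clinic J gives 36×17/20 = 30.6.
Total value = 216.6.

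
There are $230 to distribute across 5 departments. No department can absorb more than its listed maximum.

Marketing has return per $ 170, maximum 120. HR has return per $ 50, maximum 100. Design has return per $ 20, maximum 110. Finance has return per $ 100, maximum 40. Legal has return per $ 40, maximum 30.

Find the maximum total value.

27900

Rank by return per $: Marketing 170 > Finance 100 > HR 50 > Legal 40 > Design 20.
Marketing takes 120 to reach its cap of 120 — 110 left.
Finance: +40 to 40 (cap) — 70 left.
HR: +70 (room for 100) → 70. Pool exhausted.
Total = 170×120 + 50×70 + 100×40 = 27900.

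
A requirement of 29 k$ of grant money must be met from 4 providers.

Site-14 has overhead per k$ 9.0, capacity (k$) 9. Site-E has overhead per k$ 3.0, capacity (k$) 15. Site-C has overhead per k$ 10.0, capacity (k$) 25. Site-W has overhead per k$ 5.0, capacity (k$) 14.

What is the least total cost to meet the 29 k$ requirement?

115

Fill from the cheapest provider first.
Site-E (3.0): use full 15 → 14 k$ to go.
Take 14 from Site-W at 5.0 → need 0 more.
Site-14, Site-C: unused.
Cost = 15×3.0 + 14×5.0 = 115.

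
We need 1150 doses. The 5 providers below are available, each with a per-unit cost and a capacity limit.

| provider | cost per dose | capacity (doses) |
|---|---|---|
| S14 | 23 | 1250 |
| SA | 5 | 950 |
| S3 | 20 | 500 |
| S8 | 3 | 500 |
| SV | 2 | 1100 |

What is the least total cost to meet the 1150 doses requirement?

Use providers in increasing cost order.
Take 1100 from SV at 2 → need 50 more.
Take 50 from S8 at 3 to finish.
SA, S3, S14: unused.
Cost = 1100×2 + 50×3 = 2350.

2350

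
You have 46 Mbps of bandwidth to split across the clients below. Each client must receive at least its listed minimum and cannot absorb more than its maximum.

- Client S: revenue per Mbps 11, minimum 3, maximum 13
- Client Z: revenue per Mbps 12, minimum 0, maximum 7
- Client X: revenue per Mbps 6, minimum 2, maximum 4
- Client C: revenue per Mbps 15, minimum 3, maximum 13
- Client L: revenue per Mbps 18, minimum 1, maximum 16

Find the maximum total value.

667

Meeting every minimum uses 3+0+2+3+1 = 9 Mbps, leaving 37.
Rank by revenue per Mbps: Client L 18 > Client C 15 > Client Z 12 > Client S 11 > Client X 6.
Client L: +15 to 16 (cap) → 22 left.
Client C takes 10 more to reach its cap of 13 → 12 left.
Client Z: +7 to 7 (cap) → 5 left.
Only 5 left; Client S takes them to reach 8.
Total = 11×8 + 12×7 + 6×2 + 15×13 + 18×16 = 667.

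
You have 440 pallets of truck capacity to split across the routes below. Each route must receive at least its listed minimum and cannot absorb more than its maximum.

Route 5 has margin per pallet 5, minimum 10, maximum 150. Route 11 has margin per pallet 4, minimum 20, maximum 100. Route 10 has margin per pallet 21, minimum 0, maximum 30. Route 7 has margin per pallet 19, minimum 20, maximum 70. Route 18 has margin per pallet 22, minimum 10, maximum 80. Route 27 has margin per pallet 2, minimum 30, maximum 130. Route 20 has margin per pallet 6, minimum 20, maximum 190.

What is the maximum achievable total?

5100

Meeting every minimum uses 10+20+0+20+10+30+20 = 110 pallets, leaving 330.
Rank by margin per pallet: Route 18 22 > Route 10 21 > Route 7 19 > Route 20 6 > Route 5 5 > Route 11 4 > Route 27 2.
Route 18: +70 to 80 (cap) ; 260 left.
Route 10: +30 to 30 (cap) ; 230 left.
Route 7 takes 50 more to reach its cap of 70 ; 180 left.
Give Route 20 170 more to hit its cap of 190 ; 10 left.
Route 5 has room for 140 more but only 10 remain, so it gets 20.
Total = 5×20 + 4×20 + 21×30 + 19×70 + 22×80 + 2×30 + 6×190 = 5100.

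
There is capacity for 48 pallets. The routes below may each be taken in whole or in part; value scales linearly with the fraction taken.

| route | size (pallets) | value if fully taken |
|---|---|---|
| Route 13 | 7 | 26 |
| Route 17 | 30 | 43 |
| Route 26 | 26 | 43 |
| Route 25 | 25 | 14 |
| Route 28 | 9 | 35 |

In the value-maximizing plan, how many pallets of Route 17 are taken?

6

Rank by value-to-size ratio: Route 28 35/9≈3.89, Route 13 26/7≈3.71, Route 26 43/26≈1.65, Route 17 43/30≈1.43, Route 25 14/25≈0.56.
Route 28: take in full, 9 pallets for value 35 → 39 left.
Route 13: take in full, 7 pallets for value 26 → 32 left.
All 26 pallets of Route 26 fit (value 43) → 6 remain.
6 pallets left: a 6/30 share of Route 17 gives 43×6/30 = 8.6.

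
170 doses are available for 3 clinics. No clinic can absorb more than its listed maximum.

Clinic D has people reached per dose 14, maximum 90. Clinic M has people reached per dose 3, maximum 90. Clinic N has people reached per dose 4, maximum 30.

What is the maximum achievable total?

1530

Rank by people reached per dose: Clinic D 14 > Clinic N 4 > Clinic M 3.
Clinic D takes 90 to reach its cap of 90 → 80 left.
Clinic N takes 30 to reach its cap of 30 → 50 left.
Only 50 left; Clinic M takes them to reach 50.
Total = 14×90 + 3×50 + 4×30 = 1530.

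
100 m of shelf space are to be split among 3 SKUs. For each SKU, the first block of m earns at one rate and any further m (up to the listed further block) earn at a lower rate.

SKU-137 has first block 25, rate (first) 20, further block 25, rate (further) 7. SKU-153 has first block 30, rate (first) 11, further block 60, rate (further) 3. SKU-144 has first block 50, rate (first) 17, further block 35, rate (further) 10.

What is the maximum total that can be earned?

1625

Order all 6 blocks by rate: SKU-137/first 20 > SKU-144/first 17 > SKU-153/first 11 > SKU-144/second 10 > SKU-137/second 7 > SKU-153/second 3.
SKU-137 first at 20: fill all 25 ; 75 left.
SKU-144 first at 17: fill all 50 ; 25 left.
SKU-153 first at 11: only 25 left, fill 25.
Total = 20×25 + 17×50 + 11×25 = 1625.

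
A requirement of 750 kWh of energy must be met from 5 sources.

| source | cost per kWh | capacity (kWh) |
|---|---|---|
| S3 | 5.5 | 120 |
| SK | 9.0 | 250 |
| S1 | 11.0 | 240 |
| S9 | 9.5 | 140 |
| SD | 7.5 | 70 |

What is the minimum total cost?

6635

Fill from the cheapest source first.
S3 (5.5): use full 120 — 630 kWh to go.
SD (7.5): use full 70 — 560 kWh to go.
SK at 9.0: take all 250 kWh — 310 still needed.
S9 (9.5): use full 140 — 170 kWh to go.
S1 at 11.0: take 170 of its 240 — requirement met.
Cost = 120×5.5 + 70×7.5 + 250×9.0 + 140×9.5 + 170×11.0 = 6635.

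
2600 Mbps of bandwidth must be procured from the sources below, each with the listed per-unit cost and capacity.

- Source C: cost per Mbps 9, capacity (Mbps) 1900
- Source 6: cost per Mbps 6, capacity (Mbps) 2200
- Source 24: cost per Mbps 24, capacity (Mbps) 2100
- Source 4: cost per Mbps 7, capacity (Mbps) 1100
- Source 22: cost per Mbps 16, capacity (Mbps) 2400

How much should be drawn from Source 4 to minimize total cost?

Use sources in increasing cost order.
Take 2200 from Source 6 at 6 — need 400 more.
Source 4 at 7: take 400 of its 1100 — requirement met.
Source C, Source 22, Source 24: unused.

400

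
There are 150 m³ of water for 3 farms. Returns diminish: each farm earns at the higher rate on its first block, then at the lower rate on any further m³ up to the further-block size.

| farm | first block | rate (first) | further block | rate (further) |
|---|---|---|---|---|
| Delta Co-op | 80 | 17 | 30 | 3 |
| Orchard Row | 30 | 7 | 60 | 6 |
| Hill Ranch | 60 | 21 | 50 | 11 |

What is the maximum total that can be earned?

Rank every tier by rate: Hill Ranch/T1 21 > Delta Co-op/T1 17 > Hill Ranch/T2 11 > Orchard Row/T1 7 > Orchard Row/T2 6 > Delta Co-op/T2 3.
Hill Ranch T1 at 21: fill all 60 ; 90 left.
Fill Delta Co-op T1 block (80 at 17) ; 10 left.
Hill Ranch/T2: +10 of 50 at 11; pool empty.
Total = 21×60 + 17×80 + 11×10 = 2730.

2730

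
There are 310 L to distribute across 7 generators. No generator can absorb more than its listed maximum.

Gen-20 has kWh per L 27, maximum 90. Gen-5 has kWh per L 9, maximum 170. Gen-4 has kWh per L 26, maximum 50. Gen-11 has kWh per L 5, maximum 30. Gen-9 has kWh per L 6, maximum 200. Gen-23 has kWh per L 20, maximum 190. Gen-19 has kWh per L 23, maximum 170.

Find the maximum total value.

7640

Rank by kWh per L: Gen-20 27 > Gen-4 26 > Gen-19 23 > Gen-23 20 > Gen-5 9 > Gen-9 6 > Gen-11 5.
Give Gen-20 90 to hit its cap of 90 — 220 left.
Gen-4: +50 to 50 (cap) — 170 left.
Gen-19: +170 to 170 (cap) — 0 left.
Total = 27×90 + 26×50 + 23×170 = 7640.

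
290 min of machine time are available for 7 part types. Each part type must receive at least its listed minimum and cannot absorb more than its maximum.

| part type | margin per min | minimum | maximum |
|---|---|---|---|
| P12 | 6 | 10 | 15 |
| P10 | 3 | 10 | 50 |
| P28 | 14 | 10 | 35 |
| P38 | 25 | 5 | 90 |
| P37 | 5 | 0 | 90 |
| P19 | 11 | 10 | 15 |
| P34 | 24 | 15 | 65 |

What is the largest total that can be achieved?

4885

Meeting every minimum uses 10+10+10+5+0+10+15 = 60 min, leaving 230.
Order the part types by margin per min: P38 25 > P34 24 > P28 14 > P19 11 > P12 6 > P37 5 > P10 3.
Give P38 85 more to hit its cap of 90 — 145 left.
P34 takes 50 more to reach its cap of 65 — 95 left.
Give P28 25 more to hit its cap of 35 — 70 left.
P19 takes 5 more to reach its cap of 15 — 65 left.
P12 takes 5 more to reach its cap of 15 — 60 left.
P37: +60 (room for 90) → 60. Pool exhausted.
Total = 6×15 + 3×10 + 14×35 + 25×90 + 5×60 + 11×15 + 24×65 = 4885.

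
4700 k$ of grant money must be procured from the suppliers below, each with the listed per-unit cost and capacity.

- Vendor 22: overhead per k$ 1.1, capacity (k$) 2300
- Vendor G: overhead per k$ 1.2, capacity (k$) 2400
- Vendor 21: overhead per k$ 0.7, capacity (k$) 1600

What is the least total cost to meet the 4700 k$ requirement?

Use suppliers in increasing cost order.
Vendor 21 (0.7): use full 1600 ; 3100 k$ to go.
Vendor 22 (1.1): use full 2300 ; 800 k$ to go.
Vendor G at 1.2: take 800 of its 2400 ; requirement met.
Cost = 1600×0.7 + 2300×1.1 + 800×1.2 = 4610.

4610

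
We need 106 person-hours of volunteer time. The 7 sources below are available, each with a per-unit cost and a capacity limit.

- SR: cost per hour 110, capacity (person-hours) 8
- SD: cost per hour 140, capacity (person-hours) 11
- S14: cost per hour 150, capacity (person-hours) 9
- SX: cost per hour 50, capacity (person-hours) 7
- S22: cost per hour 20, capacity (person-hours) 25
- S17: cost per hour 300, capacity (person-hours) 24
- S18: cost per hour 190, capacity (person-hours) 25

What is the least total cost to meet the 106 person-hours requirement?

Fill from the cheapest source first.
Take 25 from S22 at 20 → need 81 more.
SX at 50: take all 7 person-hours → 74 still needed.
Take 8 from SR at 110 → need 66 more.
SD (140): use full 11 → 55 person-hours to go.
Take 9 from S14 at 150 → need 46 more.
S18 (190): use full 25 → 21 person-hours to go.
S17 (300): take the remaining 21 → done.
Cost = 25×20 + 7×50 + 8×110 + 11×140 + 9×150 + 25×190 + 21×300 = 15670.

15670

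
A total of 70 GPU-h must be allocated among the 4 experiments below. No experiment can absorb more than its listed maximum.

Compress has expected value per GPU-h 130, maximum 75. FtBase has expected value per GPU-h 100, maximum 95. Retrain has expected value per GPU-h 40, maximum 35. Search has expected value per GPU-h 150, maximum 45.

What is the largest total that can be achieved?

10000

Order the experiments by expected value per GPU-h: Search 150 > Compress 130 > FtBase 100 > Retrain 40.
Search takes 45 to reach its cap of 45 ; 25 left.
Only 25 left; Compress takes them to reach 25.
Total = 130×25 + 150×45 = 10000.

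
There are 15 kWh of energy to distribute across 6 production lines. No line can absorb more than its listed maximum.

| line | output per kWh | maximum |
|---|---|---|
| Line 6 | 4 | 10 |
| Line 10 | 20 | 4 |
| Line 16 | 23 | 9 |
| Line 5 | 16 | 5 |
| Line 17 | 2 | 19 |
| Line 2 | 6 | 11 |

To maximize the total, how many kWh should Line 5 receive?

2

Highest output per kWh first: Line 16 23 > Line 10 20 > Line 5 16 > Line 2 6 > Line 6 4 > Line 17 2.
Give Line 16 9 to hit its cap of 9 ; 6 left.
Give Line 10 4 to hit its cap of 4 ; 2 left.
Only 2 left; Line 5 takes them to reach 2.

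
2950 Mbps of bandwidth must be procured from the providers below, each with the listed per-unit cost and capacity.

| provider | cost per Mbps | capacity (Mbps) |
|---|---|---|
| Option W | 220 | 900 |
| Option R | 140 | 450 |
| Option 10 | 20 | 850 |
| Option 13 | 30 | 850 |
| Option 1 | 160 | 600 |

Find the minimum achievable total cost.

Fill from the cheapest provider first.
Take 850 from Option 10 at 20 → need 2100 more.
Option 13 (30): use full 850 → 1250 Mbps to go.
Option R (140): use full 450 → 800 Mbps to go.
Option 1 (160): use full 600 → 200 Mbps to go.
Option W at 220: take 200 of its 900 → requirement met.
Cost = 850×20 + 850×30 + 450×140 + 600×160 + 200×220 = 245500.

245500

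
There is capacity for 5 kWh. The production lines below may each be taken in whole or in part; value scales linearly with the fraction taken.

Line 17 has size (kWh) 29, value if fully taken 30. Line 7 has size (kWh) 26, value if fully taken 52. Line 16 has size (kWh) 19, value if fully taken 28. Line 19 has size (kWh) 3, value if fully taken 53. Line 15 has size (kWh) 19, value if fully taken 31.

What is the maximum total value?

57

Sort by value density: Line 19 53/3≈17.7, Line 7 52/26≈2, Line 15 31/19≈1.63, Line 16 28/19≈1.47, Line 17 30/29≈1.03.
Take all of Line 19 (3 kWh, value 53) ; 2 kWh left.
2 kWh left: a 2/26 share of Line 7 gives 52×2/26 = 4.
Total value = 57.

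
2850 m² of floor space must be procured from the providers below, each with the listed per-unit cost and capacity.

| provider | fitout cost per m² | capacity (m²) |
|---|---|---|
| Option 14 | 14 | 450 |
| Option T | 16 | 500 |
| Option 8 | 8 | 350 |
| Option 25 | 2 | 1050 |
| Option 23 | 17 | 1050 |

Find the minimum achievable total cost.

Use providers in increasing cost order.
Take 1050 from Option 25 at 2 — need 1800 more.
Option 8 (8): use full 350 — 1450 m² to go.
Option 14 at 14: take all 450 m² — 1000 still needed.
Option T (16): use full 500 — 500 m² to go.
Take 500 from Option 23 at 17 to finish.
Cost = 1050×2 + 350×8 + 450×14 + 500×16 + 500×17 = 27700.

27700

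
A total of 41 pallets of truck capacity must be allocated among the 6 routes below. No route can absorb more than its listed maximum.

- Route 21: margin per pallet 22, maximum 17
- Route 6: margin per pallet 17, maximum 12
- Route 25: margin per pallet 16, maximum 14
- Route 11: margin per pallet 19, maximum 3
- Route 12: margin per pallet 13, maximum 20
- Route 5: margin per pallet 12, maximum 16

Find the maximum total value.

Order the routes by margin per pallet: Route 21 22 > Route 11 19 > Route 6 17 > Route 25 16 > Route 12 13 > Route 5 12.
Give Route 21 17 to hit its cap of 17 ; 24 left.
Route 11 takes 3 to reach its cap of 3 ; 21 left.
Route 6 takes 12 to reach its cap of 12 ; 9 left.
Only 9 left; Route 25 takes them to reach 9.
Total = 22×17 + 17×12 + 16×9 + 19×3 = 779.

779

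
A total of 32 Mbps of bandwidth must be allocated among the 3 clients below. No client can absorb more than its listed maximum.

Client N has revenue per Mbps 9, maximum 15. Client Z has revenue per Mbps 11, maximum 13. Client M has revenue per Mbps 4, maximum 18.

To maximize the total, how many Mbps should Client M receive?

4

Highest revenue per Mbps first: Client Z 11 > Client N 9 > Client M 4.
Client Z takes 13 to reach its cap of 13 — 19 left.
Client N takes 15 to reach its cap of 15 — 4 left.
Client M: +4 (room for 18) → 4. Pool exhausted.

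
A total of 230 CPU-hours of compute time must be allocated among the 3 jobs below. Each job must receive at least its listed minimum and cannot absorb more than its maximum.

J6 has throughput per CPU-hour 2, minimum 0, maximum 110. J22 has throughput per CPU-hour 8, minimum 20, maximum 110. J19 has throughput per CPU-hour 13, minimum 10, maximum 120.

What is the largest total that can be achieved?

2440

Meeting every minimum uses 0+20+10 = 30 CPU-hours, leaving 200.
Rank by throughput per CPU-hour: J19 13 > J22 8 > J6 2.
J19 takes 110 more to reach its cap of 120 — 90 left.
Give J22 90 more to hit its cap of 110 — 0 left.
Total = 8×110 + 13×120 = 2440.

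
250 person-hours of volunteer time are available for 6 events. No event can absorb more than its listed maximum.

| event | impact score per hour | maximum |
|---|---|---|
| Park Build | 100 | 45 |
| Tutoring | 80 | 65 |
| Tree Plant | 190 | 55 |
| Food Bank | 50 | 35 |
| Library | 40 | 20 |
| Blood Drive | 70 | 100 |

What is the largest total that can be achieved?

26100

Highest impact score per hour first: Tree Plant 190 > Park Build 100 > Tutoring 80 > Blood Drive 70 > Food Bank 50 > Library 40.
Tree Plant takes 55 to reach its cap of 55 — 195 left.
Park Build takes 45 to reach its cap of 45 — 150 left.
Tutoring takes 65 to reach its cap of 65 — 85 left.
Blood Drive has room for 100 but only 85 remain, so it gets 85.
Total = 100×45 + 80×65 + 190×55 + 70×85 = 26100.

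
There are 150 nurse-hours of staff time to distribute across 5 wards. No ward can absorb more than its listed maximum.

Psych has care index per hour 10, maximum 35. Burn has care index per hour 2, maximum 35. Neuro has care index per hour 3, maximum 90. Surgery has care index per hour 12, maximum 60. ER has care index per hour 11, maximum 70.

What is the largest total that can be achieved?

1690

Highest care index per hour first: Surgery 12 > ER 11 > Psych 10 > Neuro 3 > Burn 2.
Surgery: +60 to 60 (cap) ; 90 left.
ER: +70 to 70 (cap) ; 20 left.
Only 20 left; Psych takes them to reach 20.
Total = 10×20 + 12×60 + 11×70 = 1690.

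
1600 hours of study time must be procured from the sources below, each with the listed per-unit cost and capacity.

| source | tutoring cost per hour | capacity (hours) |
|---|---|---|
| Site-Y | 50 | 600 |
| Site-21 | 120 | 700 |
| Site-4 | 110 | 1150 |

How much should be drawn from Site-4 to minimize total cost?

Fill from the cheapest source first.
Site-Y at 50: take all 600 hours — 1000 still needed.
Site-4 (110): take the remaining 1000 — done.
Site-21: unused.

1000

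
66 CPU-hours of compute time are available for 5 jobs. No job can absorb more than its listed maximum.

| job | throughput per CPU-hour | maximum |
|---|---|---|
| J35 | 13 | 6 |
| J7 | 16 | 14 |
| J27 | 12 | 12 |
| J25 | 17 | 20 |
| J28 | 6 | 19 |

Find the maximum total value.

Rank by throughput per CPU-hour: J25 17 > J7 16 > J35 13 > J27 12 > J28 6.
J25 takes 20 to reach its cap of 20 ; 46 left.
J7 takes 14 to reach its cap of 14 ; 32 left.
Give J35 6 to hit its cap of 6 ; 26 left.
Give J27 12 to hit its cap of 12 ; 14 left.
J28 has room for 19 but only 14 remain, so it gets 14.
Total = 13×6 + 16×14 + 12×12 + 17×20 + 6×14 = 870.

870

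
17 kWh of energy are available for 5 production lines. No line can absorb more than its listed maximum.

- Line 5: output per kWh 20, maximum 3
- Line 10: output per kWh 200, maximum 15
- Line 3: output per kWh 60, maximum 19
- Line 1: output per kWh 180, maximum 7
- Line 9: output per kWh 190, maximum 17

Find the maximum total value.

3380

Order the production lines by output per kWh: Line 10 200 > Line 9 190 > Line 1 180 > Line 3 60 > Line 5 20.
Give Line 10 15 to hit its cap of 15 → 2 left.
Only 2 left; Line 9 takes them to reach 2.
Total = 200×15 + 190×2 = 3380.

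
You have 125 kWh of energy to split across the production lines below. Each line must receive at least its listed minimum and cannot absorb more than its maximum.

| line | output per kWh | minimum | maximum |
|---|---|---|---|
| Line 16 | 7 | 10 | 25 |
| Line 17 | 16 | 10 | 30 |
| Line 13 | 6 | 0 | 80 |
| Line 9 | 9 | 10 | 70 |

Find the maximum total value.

Meeting every minimum uses 10+10+0+10 = 30 kWh, leaving 95.
Highest output per kWh first: Line 17 16 > Line 9 9 > Line 16 7 > Line 13 6.
Give Line 17 20 more to hit its cap of 30 — 75 left.
Line 9: +60 to 70 (cap) — 15 left.
Give Line 16 15 more to hit its cap of 25 — 0 left.
Total = 7×25 + 16×30 + 9×70 = 1285.

1285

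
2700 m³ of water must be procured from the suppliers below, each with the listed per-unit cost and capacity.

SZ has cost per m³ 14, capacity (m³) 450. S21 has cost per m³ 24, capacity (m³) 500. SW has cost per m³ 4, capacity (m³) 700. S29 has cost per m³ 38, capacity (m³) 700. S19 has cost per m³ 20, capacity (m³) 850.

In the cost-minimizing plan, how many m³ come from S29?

Fill from the cheapest supplier first.
SW (4): use full 700 → 2000 m³ to go.
SZ (14): use full 450 → 1550 m³ to go.
S19 at 20: take all 850 m³ → 700 still needed.
S21 (24): use full 500 → 200 m³ to go.
S29 at 38: take 200 of its 700 → requirement met.

200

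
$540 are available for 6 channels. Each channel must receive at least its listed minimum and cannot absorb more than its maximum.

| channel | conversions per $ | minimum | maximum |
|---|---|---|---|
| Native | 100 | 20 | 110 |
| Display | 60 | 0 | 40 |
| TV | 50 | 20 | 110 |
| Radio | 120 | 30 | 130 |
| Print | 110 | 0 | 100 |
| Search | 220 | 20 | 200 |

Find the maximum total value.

Meeting every minimum uses 20+0+20+30+0+20 = 90 $, leaving 450.
Rank by conversions per $: Search 220 > Radio 120 > Print 110 > Native 100 > Display 60 > TV 50.
Give Search 180 more to hit its cap of 200 ; 270 left.
Radio: +100 to 130 (cap) ; 170 left.
Print: +100 to 100 (cap) ; 70 left.
Native has room for 90 more but only 70 remain, so it gets 90.
Total = 100×90 + 50×20 + 120×130 + 110×100 + 220×200 = 80600.

80600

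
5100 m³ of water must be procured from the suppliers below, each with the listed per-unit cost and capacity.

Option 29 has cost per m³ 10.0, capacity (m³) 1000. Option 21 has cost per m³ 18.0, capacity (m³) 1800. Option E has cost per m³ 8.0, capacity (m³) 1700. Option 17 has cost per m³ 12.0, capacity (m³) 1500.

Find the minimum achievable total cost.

Cheapest first:
Option E (8.0): use full 1700 ; 3400 m³ to go.
Take 1000 from Option 29 at 10.0 ; need 2400 more.
Option 17 at 12.0: take all 1500 m³ ; 900 still needed.
Take 900 from Option 21 at 18.0 to finish.
Cost = 1700×8.0 + 1000×10.0 + 1500×12.0 + 900×18.0 = 57800.

57800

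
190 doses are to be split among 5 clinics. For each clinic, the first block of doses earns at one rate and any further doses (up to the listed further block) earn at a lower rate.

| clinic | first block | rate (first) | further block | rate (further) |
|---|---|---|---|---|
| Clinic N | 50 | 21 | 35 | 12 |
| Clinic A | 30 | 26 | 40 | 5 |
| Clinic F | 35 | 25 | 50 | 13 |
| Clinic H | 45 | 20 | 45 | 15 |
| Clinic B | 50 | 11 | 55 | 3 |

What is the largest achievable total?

Treat each block as its own option and order by rate: Clinic A/T1 26 > Clinic F/T1 25 > Clinic N/T1 21 > Clinic H/T1 20 > Clinic H/T2 15 > Clinic F/T2 13 > Clinic N/T2 12 > Clinic B/T1 11 > Clinic A/T2 5 > Clinic B/T2 3.
Fill Clinic A T1 block (30 at 26) ; 160 left.
Fill Clinic F T1 block (35 at 25) ; 125 left.
Clinic N/T1 (21): +50 ; 75 left.
Fill Clinic H T1 block (45 at 20) ; 30 left.
Clinic H/T2: +30 of 45 at 15; pool empty.
Total = 26×30 + 25×35 + 21×50 + 20×45 + 15×30 = 4055.

4055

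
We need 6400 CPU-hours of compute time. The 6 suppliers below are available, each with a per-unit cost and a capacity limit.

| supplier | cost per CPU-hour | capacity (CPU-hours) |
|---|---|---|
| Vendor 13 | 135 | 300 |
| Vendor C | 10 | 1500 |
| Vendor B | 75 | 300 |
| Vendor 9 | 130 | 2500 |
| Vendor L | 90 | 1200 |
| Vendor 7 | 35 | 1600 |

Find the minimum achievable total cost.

435500

Fill from the cheapest supplier first.
Vendor C (10): use full 1500 — 4900 CPU-hours to go.
Vendor 7 at 35: take all 1600 CPU-hours — 3300 still needed.
Vendor B at 75: take all 300 CPU-hours — 3000 still needed.
Take 1200 from Vendor L at 90 — need 1800 more.
Take 1800 from Vendor 9 at 130 to finish.
Vendor 13: unused.
Cost = 1500×10 + 1600×35 + 300×75 + 1200×90 + 1800×130 = 435500.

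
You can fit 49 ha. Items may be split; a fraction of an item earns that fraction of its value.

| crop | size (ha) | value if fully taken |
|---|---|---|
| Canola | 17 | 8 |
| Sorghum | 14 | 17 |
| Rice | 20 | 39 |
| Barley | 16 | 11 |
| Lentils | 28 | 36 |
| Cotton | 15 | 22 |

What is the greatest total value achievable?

79

Rank by value-to-size ratio: Rice 39/20≈1.95, Cotton 22/15≈1.47, Lentils 36/28≈1.29, Sorghum 17/14≈1.21, Barley 11/16≈0.688, Canola 8/17≈0.471.
Rice: take in full, 20 ha for value 39 — 29 left.
Cotton: take in full, 15 ha for value 22 — 14 left.
14 ha left: a 14/28 share of Lentils gives 36×14/28 = 18.
Total value = 79.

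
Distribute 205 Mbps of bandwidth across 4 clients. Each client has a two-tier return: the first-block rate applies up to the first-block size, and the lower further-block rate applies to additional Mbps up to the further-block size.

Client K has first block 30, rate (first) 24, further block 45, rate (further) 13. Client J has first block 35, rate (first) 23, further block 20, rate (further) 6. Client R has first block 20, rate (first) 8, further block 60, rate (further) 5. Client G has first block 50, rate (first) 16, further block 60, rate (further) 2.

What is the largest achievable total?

Rank every tier by rate: Client K/first 24 > Client J/first 23 > Client G/first 16 > Client K/second 13 > Client R/first 8 > Client J/second 6 > Client R/second 5 > Client G/second 2.
Client K/first (24): +30 → 175 left.
Fill Client J first block (35 at 23) → 140 left.
Client G/first (16): +50 → 90 left.
Client K second at 13: fill all 45 → 45 left.
Client R/first (8): +20 → 25 left.
Client J second at 6: fill all 20 → 5 left.
5 remain; put them into Client R second at 5.
Total = 24×30 + 23×35 + 16×50 + 13×45 + 8×20 + 6×20 + 5×5 = 3215.

3215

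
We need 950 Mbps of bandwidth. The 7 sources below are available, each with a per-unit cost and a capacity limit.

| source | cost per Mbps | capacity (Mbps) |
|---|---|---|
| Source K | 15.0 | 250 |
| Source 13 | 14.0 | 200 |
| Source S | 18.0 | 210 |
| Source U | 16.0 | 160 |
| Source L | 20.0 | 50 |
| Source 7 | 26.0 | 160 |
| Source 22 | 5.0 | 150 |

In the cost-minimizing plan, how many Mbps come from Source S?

Fill from the cheapest source first.
Take 150 from Source 22 at 5.0 ; need 800 more.
Source 13 (14.0): use full 200 ; 600 Mbps to go.
Source K at 15.0: take all 250 Mbps ; 350 still needed.
Take 160 from Source U at 16.0 ; need 190 more.
Take 190 from Source S at 18.0 to finish.
Source L, Source 7: unused.

190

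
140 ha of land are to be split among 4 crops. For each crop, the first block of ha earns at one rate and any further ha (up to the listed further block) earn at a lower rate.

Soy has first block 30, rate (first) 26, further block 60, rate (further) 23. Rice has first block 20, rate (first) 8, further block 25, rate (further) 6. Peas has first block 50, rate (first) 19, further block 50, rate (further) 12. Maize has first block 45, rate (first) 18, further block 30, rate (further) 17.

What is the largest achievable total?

3110

Treat each block as its own option and order by rate: Soy/first 26 > Soy/second 23 > Peas/first 19 > Maize/first 18 > Maize/second 17 > Peas/second 12 > Rice/first 8 > Rice/second 6.
Fill Soy first block (30 at 26) ; 110 left.
Fill Soy second block (60 at 23) ; 50 left.
Peas first at 19: fill all 50 ; 0 left.
Total = 26×30 + 23×60 + 19×50 = 3110.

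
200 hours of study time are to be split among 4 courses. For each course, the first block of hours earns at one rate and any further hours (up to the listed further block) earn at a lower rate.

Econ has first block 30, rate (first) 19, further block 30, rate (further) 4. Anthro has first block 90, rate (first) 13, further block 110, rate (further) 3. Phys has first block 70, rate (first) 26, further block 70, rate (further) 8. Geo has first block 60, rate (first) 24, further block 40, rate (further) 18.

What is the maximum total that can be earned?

4550

Rank every tier by rate: Phys/first 26 > Geo/first 24 > Econ/first 19 > Geo/second 18 > Anthro/first 13 > Phys/second 8 > Econ/second 4 > Anthro/second 3.
Phys/first (26): +70 — 130 left.
Fill Geo first block (60 at 24) — 70 left.
Econ/first (19): +30 — 40 left.
Geo second at 18: fill all 40 — 0 left.
Total = 26×70 + 24×60 + 19×30 + 18×40 = 4550.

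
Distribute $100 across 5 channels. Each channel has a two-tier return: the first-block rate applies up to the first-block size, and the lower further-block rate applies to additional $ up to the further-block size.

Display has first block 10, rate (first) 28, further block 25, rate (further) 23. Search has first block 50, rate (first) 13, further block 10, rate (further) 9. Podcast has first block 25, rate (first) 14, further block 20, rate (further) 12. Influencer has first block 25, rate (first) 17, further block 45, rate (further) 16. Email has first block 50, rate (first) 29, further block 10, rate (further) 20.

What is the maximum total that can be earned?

Treat each block as its own option and order by rate: Email/tier1 29 > Display/tier1 28 > Display/tier2 23 > Email/tier2 20 > Influencer/tier1 17 > Influencer/tier2 16 > Podcast/tier1 14 > Search/tier1 13 > Podcast/tier2 12 > Search/tier2 9.
Email tier1 at 29: fill all 50 — 50 left.
Display/tier1 (28): +10 — 40 left.
Display/tier2 (23): +25 — 15 left.
Email/tier2 (20): +10 — 5 left.
Influencer/tier1: +5 of 25 at 17; pool empty.
Total = 29×50 + 28×10 + 23×25 + 20×10 + 17×5 = 2590.

2590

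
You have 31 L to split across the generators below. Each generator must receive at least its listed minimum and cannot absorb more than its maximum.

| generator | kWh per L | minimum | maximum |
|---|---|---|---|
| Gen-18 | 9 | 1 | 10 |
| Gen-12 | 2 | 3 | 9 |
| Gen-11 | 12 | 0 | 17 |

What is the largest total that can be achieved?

Meeting every minimum uses 1+3+0 = 4 L, leaving 27.
Order the generators by kWh per L: Gen-11 12 > Gen-18 9 > Gen-12 2.
Give Gen-11 17 more to hit its cap of 17 → 10 left.
Gen-18: +9 to 10 (cap) → 1 left.
Only 1 left; Gen-12 takes them to reach 4.
Total = 9×10 + 2×4 + 12×17 = 302.

302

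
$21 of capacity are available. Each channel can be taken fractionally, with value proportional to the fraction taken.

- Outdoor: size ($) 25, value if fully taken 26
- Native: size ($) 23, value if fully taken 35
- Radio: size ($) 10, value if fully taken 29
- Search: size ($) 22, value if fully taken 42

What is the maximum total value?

Best value per unit of size first: Radio 29/10≈2.9, Search 42/22≈1.91, Native 35/23≈1.52, Outdoor 26/25≈1.04.
Take all of Radio (10 $, value 29) → 11 $ left.
Fill the last 11 $ with part of Search: 11/22 of it earns 21.
Total value = 50.

50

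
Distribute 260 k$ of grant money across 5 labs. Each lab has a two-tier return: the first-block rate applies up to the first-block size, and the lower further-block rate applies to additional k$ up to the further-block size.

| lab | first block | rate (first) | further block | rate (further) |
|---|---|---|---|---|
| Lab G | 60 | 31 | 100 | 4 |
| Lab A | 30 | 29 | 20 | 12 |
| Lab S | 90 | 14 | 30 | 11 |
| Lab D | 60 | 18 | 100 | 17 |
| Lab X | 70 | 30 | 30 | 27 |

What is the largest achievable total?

Rank every tier by rate: Lab G/first 31 > Lab X/first 30 > Lab A/first 29 > Lab X/second 27 > Lab D/first 18 > Lab D/second 17 > Lab S/first 14 > Lab A/second 12 > Lab S/second 11 > Lab G/second 4.
Lab G first at 31: fill all 60 → 200 left.
Lab X first at 30: fill all 70 → 130 left.
Lab A first at 29: fill all 30 → 100 left.
Lab X second at 27: fill all 30 → 70 left.
Lab D/first (18): +60 → 10 left.
10 remain; put them into Lab D second at 17.
Total = 31×60 + 30×70 + 29×30 + 27×30 + 18×60 + 17×10 = 6890.

6890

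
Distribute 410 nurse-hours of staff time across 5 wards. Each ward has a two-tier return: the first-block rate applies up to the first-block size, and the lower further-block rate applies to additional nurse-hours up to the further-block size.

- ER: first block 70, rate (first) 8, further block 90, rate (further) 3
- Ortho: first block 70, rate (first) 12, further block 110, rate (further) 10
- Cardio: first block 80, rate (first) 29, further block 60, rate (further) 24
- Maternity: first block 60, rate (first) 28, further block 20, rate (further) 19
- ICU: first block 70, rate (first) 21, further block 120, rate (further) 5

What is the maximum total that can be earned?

8630

Rank every tier by rate: Cardio/tier1 29 > Maternity/tier1 28 > Cardio/tier2 24 > ICU/tier1 21 > Maternity/tier2 19 > Ortho/tier1 12 > Ortho/tier2 10 > ER/tier1 8 > ICU/tier2 5 > ER/tier2 3.
Fill Cardio tier1 block (80 at 29) → 330 left.
Fill Maternity tier1 block (60 at 28) → 270 left.
Cardio/tier2 (24): +60 → 210 left.
ICU/tier1 (21): +70 → 140 left.
Fill Maternity tier2 block (20 at 19) → 120 left.
Fill Ortho tier1 block (70 at 12) → 50 left.
50 remain; put them into Ortho tier2 at 10.
Total = 29×80 + 28×60 + 24×60 + 21×70 + 19×20 + 12×70 + 10×50 = 8630.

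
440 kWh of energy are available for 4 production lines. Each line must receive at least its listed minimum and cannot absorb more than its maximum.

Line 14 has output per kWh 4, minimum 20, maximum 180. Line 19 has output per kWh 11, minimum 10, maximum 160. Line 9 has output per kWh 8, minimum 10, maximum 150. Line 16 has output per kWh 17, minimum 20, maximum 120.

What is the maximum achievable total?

Meeting every minimum uses 20+10+10+20 = 60 kWh, leaving 380.
Order the production lines by output per kWh: Line 16 17 > Line 19 11 > Line 9 8 > Line 14 4.
Line 16: +100 to 120 (cap) → 280 left.
Line 19: +150 to 160 (cap) → 130 left.
Line 9: +130 (room for 140) → 140. Pool exhausted.
Total = 4×20 + 11×160 + 8×140 + 17×120 = 5000.

5000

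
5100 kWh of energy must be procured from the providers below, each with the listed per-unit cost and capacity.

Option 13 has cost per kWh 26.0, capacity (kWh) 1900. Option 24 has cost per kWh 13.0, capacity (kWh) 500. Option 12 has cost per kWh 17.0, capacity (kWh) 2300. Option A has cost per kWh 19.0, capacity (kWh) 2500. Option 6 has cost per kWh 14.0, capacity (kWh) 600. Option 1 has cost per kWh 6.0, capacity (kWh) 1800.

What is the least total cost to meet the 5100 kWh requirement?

Cheapest first:
Option 1 (6.0): use full 1800 — 3300 kWh to go.
Option 24 (13.0): use full 500 — 2800 kWh to go.
Option 6 at 14.0: take all 600 kWh — 2200 still needed.
Option 12 at 17.0: take 2200 of its 2300 — requirement met.
Option A, Option 13: unused.
Cost = 1800×6.0 + 500×13.0 + 600×14.0 + 2200×17.0 = 63100.

63100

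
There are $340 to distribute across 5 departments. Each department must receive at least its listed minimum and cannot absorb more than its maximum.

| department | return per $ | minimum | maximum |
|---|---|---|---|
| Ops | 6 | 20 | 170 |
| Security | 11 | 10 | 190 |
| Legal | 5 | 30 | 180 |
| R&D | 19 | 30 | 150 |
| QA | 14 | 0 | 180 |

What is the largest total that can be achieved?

Meeting every minimum uses 20+10+30+30+0 = 90 $, leaving 250.
Highest return per $ first: R&D 19 > QA 14 > Security 11 > Ops 6 > Legal 5.
Give R&D 120 more to hit its cap of 150 ; 130 left.
QA has room for 180 more but only 130 remain, so it gets 130.
Total = 6×20 + 11×10 + 5×30 + 19×150 + 14×130 = 5050.

5050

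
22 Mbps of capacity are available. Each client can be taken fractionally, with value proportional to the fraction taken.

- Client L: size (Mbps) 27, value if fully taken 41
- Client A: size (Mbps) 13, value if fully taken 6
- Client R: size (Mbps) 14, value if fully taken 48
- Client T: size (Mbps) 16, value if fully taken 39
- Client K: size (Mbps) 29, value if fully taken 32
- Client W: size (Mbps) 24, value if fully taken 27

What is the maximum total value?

67.5

Rank by value-to-size ratio: Client R 48/14≈3.43, Client T 39/16≈2.44, Client L 41/27≈1.52, Client W 27/24≈1.12, Client K 32/29≈1.1, Client A 6/13≈0.462.
Take all of Client R (14 Mbps, value 48) ; 8 Mbps left.
Fill the last 8 Mbps with part of Client T: 8/16 of it earns 19.5.
Total value = 67.5.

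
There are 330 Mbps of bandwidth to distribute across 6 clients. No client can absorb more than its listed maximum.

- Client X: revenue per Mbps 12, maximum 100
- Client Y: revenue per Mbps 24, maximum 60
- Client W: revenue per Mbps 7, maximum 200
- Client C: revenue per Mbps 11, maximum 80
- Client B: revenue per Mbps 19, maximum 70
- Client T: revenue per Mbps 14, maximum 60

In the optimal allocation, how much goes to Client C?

Rank by revenue per Mbps: Client Y 24 > Client B 19 > Client T 14 > Client X 12 > Client C 11 > Client W 7.
Client Y: +60 to 60 (cap) — 270 left.
Client B takes 70 to reach its cap of 70 — 200 left.
Give Client T 60 to hit its cap of 60 — 140 left.
Give Client X 100 to hit its cap of 100 — 40 left.
Client C: +40 (room for 80) → 40. Pool exhausted.

40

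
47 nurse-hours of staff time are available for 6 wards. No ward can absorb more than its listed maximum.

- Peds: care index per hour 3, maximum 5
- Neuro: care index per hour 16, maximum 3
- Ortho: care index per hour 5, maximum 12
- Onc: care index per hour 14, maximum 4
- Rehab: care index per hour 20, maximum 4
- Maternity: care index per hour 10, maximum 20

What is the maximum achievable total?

Rank by care index per hour: Rehab 20 > Neuro 16 > Onc 14 > Maternity 10 > Ortho 5 > Peds 3.
Rehab: +4 to 4 (cap) ; 43 left.
Give Neuro 3 to hit its cap of 3 ; 40 left.
Give Onc 4 to hit its cap of 4 ; 36 left.
Give Maternity 20 to hit its cap of 20 ; 16 left.
Give Ortho 12 to hit its cap of 12 ; 4 left.
Only 4 left; Peds takes them to reach 4.
Total = 3×4 + 16×3 + 5×12 + 14×4 + 20×4 + 10×20 = 456.

456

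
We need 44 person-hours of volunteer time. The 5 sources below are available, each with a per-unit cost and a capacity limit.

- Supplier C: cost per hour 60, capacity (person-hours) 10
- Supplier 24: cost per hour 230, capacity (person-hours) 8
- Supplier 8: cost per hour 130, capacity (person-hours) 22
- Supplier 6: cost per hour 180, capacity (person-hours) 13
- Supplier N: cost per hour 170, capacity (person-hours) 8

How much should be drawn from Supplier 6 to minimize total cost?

Fill from the cheapest source first.
Supplier C at 60: take all 10 person-hours — 34 still needed.
Supplier 8 at 130: take all 22 person-hours — 12 still needed.
Supplier N (170): use full 8 — 4 person-hours to go.
Supplier 6 at 180: take 4 of its 13 — requirement met.
Supplier 24: unused.

4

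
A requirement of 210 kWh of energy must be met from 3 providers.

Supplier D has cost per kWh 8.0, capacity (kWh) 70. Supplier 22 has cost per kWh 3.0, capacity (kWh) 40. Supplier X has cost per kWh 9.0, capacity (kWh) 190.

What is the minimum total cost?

Fill from the cheapest provider first.
Supplier 22 (3.0): use full 40 — 170 kWh to go.
Supplier D at 8.0: take all 70 kWh — 100 still needed.
Supplier X at 9.0: take 100 of its 190 — requirement met.
Cost = 40×3.0 + 70×8.0 + 100×9.0 = 1580.

1580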